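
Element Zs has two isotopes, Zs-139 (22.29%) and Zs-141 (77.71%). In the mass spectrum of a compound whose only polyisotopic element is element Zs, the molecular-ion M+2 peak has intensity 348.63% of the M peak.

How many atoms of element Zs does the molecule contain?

With n Zs atoms, P(M+2)/P(M) = C(n,1)·p^(n−1)q / p^n = n·q/p = n · 0.7771/0.2229.
n = 3.4863 × 0.2229/0.7771 = 1.00 ≈ 1

1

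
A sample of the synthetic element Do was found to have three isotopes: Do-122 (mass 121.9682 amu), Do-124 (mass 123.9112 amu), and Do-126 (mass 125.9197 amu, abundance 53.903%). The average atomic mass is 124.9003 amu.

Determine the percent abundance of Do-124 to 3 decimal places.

Let x and y be the fractions of Do-122 and Do-124. Then x + y = 1 − 0.53903 = 0.46097 and 121.9682x + 123.9112y = 124.9003 − 0.53903×125.9197 = 57.025804109.
Substituting: 121.9682x + 123.9112(0.46097 − x) = 57.025804109
(121.9682 − 123.9112)x = -0.093541755  ⇒  x = 0.04814, y = 0.41283
Do-122: 4.814%, Do-124: 41.283%.

41.283%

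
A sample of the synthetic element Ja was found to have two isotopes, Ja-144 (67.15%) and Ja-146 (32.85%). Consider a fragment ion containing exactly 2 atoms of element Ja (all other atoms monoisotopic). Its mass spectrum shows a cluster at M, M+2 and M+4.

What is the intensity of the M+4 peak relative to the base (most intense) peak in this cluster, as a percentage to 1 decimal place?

(0.6715 + 0.3285)^2 gives M 0.4509, M+2 0.4412, M+4 0.1079; the largest is M.
P(M) = C(2,0) × 0.6715^2 × 0.3285^0 = 1 × 0.45091225 × 1.0000 = 0.450912 (base)
P(M+4) = C(2,2) × 0.6715^0 × 0.3285^2 = 1 × 1.0000 × 0.10791225 = 0.107912
Relative intensity = 0.107912 / 0.450912 × 100 = 23.9

23.9%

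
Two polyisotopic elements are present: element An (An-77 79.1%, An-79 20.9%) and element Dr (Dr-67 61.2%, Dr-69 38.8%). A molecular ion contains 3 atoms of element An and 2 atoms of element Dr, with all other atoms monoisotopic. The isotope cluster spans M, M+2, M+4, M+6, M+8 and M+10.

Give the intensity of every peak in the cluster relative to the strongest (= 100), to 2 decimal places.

Element An pattern (n=3): 0.49491367 : 0.39230199 : 0.10365501 : 0.00912933
Element Dr pattern (n=2): 0.374544 : 0.474912 : 0.150544
Convolve the two distributions (both contribute in 2-u steps):
  M: 0.49491367×0.374544 = 0.185367
  M+2: 0.49491367×0.474912 + 0.39230199×0.374544 = 0.381975
  M+4: 0.49491367×0.150544 + 0.39230199×0.474912 + 0.10365501×0.374544 = 0.299639
  M+6: 0.39230199×0.150544 + 0.10365501×0.474912 + 0.00912933×0.374544 = 0.111705
  M+8: 0.10365501×0.150544 + 0.00912933×0.474912 = 0.019940
  M+10: 0.00912933×0.150544 = 0.001374
Scale to base peak (0.381975) = 100: 48.53 : 100.00 : 78.44 : 29.24 : 5.22 : 0.36

48.53 : 100.00 : 78.44 : 29.24 : 5.22 : 0.36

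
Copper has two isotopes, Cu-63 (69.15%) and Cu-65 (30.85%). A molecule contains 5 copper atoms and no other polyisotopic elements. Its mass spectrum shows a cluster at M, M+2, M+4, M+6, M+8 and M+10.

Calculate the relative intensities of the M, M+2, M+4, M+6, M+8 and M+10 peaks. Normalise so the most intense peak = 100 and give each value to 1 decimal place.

Expanding (0.6915 + 0.3085)^5:
P(M) = 0.6915^5 = 0.158111
P(M+2) = 5 × 0.6915^4 × 0.3085^1 = 0.352691
P(M+4) = 10 × 0.6915^3 × 0.3085^2 = 0.314693
P(M+6) = 10 × 0.6915^2 × 0.3085^3 = 0.140394
P(M+8) = 5 × 0.6915^1 × 0.3085^4 = 0.031317
P(M+10) = 0.3085^5 = 0.002794
The M+2 peak is largest (0.352691); scaling to 100 gives 44.8 : 100.0 : 89.2 : 39.8 : 8.9 : 0.8.

44.8 : 100.0 : 89.2 : 39.8 : 8.9 : 0.8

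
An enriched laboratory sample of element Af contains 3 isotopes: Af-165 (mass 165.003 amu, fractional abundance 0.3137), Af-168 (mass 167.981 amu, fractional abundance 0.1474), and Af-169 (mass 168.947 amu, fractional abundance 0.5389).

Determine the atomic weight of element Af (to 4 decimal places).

The abundance-weighted mean is 0.3137 × 165.003 + 0.1474 × 167.981 + 0.5389 × 168.947
= 51.76144 + 24.76040 + 91.04554 = 167.56738 amu

167.5674 amu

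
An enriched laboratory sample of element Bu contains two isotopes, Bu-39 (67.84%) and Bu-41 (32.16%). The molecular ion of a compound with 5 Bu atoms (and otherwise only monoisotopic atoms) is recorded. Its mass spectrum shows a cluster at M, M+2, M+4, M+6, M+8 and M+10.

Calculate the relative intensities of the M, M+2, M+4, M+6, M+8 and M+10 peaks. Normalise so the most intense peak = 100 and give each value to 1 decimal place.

42.2 : 100.0 : 94.8 : 44.9 : 10.7 : 1.0

Each Bu atom is independently Bu-39 (p = 0.6784) or Bu-41 (q = 0.3216); the cluster is the binomial expansion (p + q)^5.
P(M) = 0.6784^5 = 0.143691
P(M+2) = 5 × 0.6784^4 × 0.3216^1 = 0.340588
P(M+4) = 10 × 0.6784^3 × 0.3216^2 = 0.322916
P(M+6) = 10 × 0.6784^2 × 0.3216^3 = 0.153080
P(M+8) = 5 × 0.6784^1 × 0.3216^4 = 0.036284
P(M+10) = 0.3216^5 = 0.003440
The M+2 peak is largest (0.340588); scaling to 100 gives 42.2 : 100.0 : 94.8 : 44.9 : 10.7 : 1.0.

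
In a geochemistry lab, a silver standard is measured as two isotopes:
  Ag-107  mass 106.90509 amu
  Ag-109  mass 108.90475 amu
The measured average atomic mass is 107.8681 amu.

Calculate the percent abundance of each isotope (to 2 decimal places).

Let x be the fractional abundance of Ag-107; then Ag-109 has abundance 1 − x.
106.90509·x + 108.90475·(1 − x) = 107.8681
(106.90509 − 108.90475)·x = 107.8681 − 108.90475
x = -1.03665 / -1.99966 = 0.51841 → 51.84% Ag-107, 48.16% Ag-109.

Ag-107: 51.84%, Ag-109: 48.16%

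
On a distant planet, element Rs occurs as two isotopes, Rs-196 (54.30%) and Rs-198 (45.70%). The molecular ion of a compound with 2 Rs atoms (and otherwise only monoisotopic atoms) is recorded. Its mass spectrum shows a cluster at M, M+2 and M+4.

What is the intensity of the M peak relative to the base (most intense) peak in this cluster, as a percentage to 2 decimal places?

Term probabilities: M 0.2948, M+2 0.4963, M+4 0.2088. Base peak = M+2.
P(M+2) = C(2,1) × 0.5430^1 × 0.4570^1 = 2 × 0.5430 × 0.4570 = 0.496302 (base)
P(M) = C(2,0) × 0.5430^2 × 0.4570^0 = 1 × 0.294849 × 1.0000 = 0.294849
Relative intensity = 0.294849 / 0.496302 × 100 = 59.41

59.41%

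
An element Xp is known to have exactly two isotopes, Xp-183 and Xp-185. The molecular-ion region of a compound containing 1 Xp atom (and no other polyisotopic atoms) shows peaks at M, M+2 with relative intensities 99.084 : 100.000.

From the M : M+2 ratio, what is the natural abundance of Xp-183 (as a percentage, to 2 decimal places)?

49.77%

If p is the fraction of Xp that is Xp-183, then I(M+2)/I(M) = [C(1,1)·p^0·(1−p)] / p^1 = 1·(1−p)/p = 100.000/99.084 = 1.0092
(1−p)/p = 1.0092/1 = 1.0092  ⇒  p = 1/(1 + 1.0092) = 0.4977
Xp-183: 49.77%, Xp-185: 50.23%.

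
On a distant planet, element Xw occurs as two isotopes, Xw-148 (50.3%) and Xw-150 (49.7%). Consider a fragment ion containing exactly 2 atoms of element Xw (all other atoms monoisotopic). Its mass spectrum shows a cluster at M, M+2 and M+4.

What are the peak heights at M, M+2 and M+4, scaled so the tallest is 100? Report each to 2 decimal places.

Expanding (0.503 + 0.497)^2:
P(M) = 0.503^2 = 0.253009
P(M+2) = 2 × 0.503^1 × 0.497^1 = 0.499982
P(M+4) = 0.497^2 = 0.247009
The M+2 peak is largest (0.499982); scaling to 100 gives 50.60 : 100.00 : 49.40.

50.60 : 100.00 : 49.40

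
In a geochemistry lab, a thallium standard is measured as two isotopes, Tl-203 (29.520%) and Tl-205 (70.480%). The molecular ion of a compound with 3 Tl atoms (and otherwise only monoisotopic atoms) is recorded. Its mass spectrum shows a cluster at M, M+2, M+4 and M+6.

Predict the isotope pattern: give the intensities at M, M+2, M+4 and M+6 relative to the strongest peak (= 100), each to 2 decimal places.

5.85 : 41.88 : 100.00 : 79.58

Expanding (0.29520 + 0.70480)^3:
P(M) = 0.29520^3 = 0.025725
P(M+2) = 3 × 0.29520^2 × 0.70480^1 = 0.184255
P(M+4) = 3 × 0.29520^1 × 0.70480^2 = 0.439916
P(M+6) = 0.70480^3 = 0.350104
The M+4 peak is largest (0.439916); scaling to 100 gives 5.85 : 41.88 : 100.00 : 79.58.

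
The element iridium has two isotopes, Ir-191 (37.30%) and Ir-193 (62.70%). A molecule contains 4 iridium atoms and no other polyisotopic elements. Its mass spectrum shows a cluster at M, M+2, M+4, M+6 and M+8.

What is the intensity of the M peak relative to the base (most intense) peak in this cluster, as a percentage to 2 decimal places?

5.26%

Binomial terms of (0.3730 + 0.6270)^4: M 0.0194, M+2 0.1302, M+4 0.3282, M+6 0.3678, M+8 0.1546 → M+6 is the base peak.
P(M+6) = C(4,3) × 0.3730^1 × 0.6270^3 = 4 × 0.3730 × 0.24649188 = 0.367766 (base)
P(M) = C(4,0) × 0.3730^4 × 0.6270^0 = 1 × 0.01935688 × 1.0000 = 0.019357
Relative intensity = 0.019357 / 0.367766 × 100 = 5.26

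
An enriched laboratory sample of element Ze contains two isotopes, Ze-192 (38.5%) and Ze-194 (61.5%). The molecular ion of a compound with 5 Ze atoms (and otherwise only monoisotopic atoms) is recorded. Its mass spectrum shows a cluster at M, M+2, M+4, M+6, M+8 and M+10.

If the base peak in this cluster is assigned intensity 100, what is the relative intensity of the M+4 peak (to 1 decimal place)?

(0.385 + 0.615)^5 gives M 0.0085, M+2 0.0676, M+4 0.2158, M+6 0.3448, M+8 0.2754, M+10 0.0880; the largest is M+6.
P(M+6) = C(5,3) × 0.385^2 × 0.615^3 = 10 × 0.148225 × 0.23260837 = 0.344784 (base)
P(M+4) = C(5,2) × 0.385^3 × 0.615^2 = 10 × 0.05706663 × 0.378225 = 0.215840
Relative intensity = 0.215840 / 0.344784 × 100 = 62.6

62.6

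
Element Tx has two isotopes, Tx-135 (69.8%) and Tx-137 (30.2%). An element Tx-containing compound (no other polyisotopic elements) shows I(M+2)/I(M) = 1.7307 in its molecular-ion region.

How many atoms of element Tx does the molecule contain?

4

For n independent Tx atoms, I(M+2)/I(M) = n · (abundance Tx-137) / (abundance Tx-135) = n · 0.302/0.698.
n = 1.7307 × 0.698/0.302 = 4.00 ≈ 4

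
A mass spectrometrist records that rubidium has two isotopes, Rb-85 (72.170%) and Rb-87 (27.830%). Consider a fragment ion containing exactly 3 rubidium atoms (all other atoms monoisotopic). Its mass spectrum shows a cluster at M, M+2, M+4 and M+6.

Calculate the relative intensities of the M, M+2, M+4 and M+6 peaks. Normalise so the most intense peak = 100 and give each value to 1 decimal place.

86.4 : 100.0 : 38.6 : 5.0

Each Rb atom is independently Rb-85 (p = 0.72170) or Rb-87 (q = 0.27830); the cluster is the binomial expansion (p + q)^3.
P(M) = 0.72170^3 = 0.375898
P(M+2) = 3 × 0.72170^2 × 0.27830^1 = 0.434858
P(M+4) = 3 × 0.72170^1 × 0.27830^2 = 0.167689
P(M+6) = 0.27830^3 = 0.021555
The M+2 peak is largest (0.434858); scaling to 100 gives 86.4 : 100.0 : 38.6 : 5.0.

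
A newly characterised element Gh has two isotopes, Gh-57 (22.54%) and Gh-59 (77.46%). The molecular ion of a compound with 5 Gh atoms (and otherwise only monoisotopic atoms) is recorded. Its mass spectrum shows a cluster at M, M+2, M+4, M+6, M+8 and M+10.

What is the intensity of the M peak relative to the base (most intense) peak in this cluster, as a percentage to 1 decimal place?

Binomial terms of (0.2254 + 0.7746)^5: M 0.0006, M+2 0.0100, M+4 0.0687, M+6 0.2361, M+8 0.4057, M+10 0.2789 → M+8 is the base peak.
P(M+8) = C(5,4) × 0.2254^1 × 0.7746^4 = 5 × 0.2254 × 0.36000619 = 0.405727 (base)
P(M) = C(5,0) × 0.2254^5 × 0.7746^0 = 1 × 0.00058179 × 1.0000 = 0.000582
Relative intensity = 0.000582 / 0.405727 × 100 = 0.1

0.1%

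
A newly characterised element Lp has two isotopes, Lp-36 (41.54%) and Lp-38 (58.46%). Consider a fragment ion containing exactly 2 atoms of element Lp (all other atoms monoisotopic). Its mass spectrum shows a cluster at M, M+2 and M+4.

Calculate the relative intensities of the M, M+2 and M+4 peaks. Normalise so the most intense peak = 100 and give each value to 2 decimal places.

35.53 : 100.00 : 70.37

Each Lp atom is independently Lp-36 (p = 0.4154) or Lp-38 (q = 0.5846); the cluster is the binomial expansion (p + q)^2.
P(M) = 0.4154^2 = 0.172557
P(M+2) = 2 × 0.4154^1 × 0.5846^1 = 0.485686
P(M+4) = 0.5846^2 = 0.341757
The M+2 peak is largest (0.485686); scaling to 100 gives 35.53 : 100.00 : 70.37.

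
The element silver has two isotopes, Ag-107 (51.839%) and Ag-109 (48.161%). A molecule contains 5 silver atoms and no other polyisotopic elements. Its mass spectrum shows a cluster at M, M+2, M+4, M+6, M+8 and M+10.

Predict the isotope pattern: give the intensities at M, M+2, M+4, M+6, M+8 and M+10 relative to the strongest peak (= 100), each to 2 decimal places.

Expanding (0.51839 + 0.48161)^5:
P(M) = 0.51839^5 = 0.037435
P(M+2) = 5 × 0.51839^4 × 0.48161^1 = 0.173897
P(M+4) = 10 × 0.51839^3 × 0.48161^2 = 0.323118
P(M+6) = 10 × 0.51839^2 × 0.48161^3 = 0.300192
P(M+8) = 5 × 0.51839^1 × 0.48161^4 = 0.139447
P(M+10) = 0.48161^5 = 0.025911
The M+4 peak is largest (0.323118); scaling to 100 gives 11.59 : 53.82 : 100.00 : 92.90 : 43.16 : 8.02.

11.59 : 53.82 : 100.00 : 92.90 : 43.16 : 8.02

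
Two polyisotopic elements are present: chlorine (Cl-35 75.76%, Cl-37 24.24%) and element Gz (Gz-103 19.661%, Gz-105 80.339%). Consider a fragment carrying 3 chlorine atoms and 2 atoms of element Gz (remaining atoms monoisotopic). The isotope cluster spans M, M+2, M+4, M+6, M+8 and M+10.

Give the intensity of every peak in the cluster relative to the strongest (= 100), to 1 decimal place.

4.0 : 36.8 : 100.0 : 74.7 : 21.7 : 2.2

Chlorine pattern (n=3): 0.4348304 : 0.41738208 : 0.13354464 : 0.01424288
Element Gz pattern (n=2): 0.03865549 : 0.31590902 : 0.64543549
Convolve the two distributions (both contribute in 2-u steps):
  M: 0.4348304×0.03865549 = 0.016809
  M+2: 0.4348304×0.31590902 + 0.41738208×0.03865549 = 0.153501
  M+4: 0.4348304×0.64543549 + 0.41738208×0.31590902 + 0.13354464×0.03865549 = 0.417672
  M+6: 0.41738208×0.64543549 + 0.13354464×0.31590902 + 0.01424288×0.03865549 = 0.312132
  M+8: 0.13354464×0.64543549 + 0.01424288×0.31590902 = 0.090694
  M+10: 0.01424288×0.64543549 = 0.009193
Scale to base peak (0.417672) = 100: 4.0 : 36.8 : 100.0 : 74.7 : 21.7 : 2.2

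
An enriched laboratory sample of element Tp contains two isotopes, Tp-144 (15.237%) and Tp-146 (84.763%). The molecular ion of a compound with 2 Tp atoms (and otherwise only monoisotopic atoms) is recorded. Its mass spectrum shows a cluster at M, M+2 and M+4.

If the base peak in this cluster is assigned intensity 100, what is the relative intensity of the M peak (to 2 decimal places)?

(0.15237 + 0.84763)^2 gives M 0.0232, M+2 0.2583, M+4 0.7185; the largest is M+4.
P(M+4) = C(2,2) × 0.15237^0 × 0.84763^2 = 1 × 1.0000 × 0.71847662 = 0.718477 (base)
P(M) = C(2,0) × 0.15237^2 × 0.84763^0 = 1 × 0.02321662 × 1.0000 = 0.023217
Relative intensity = 0.023217 / 0.718477 × 100 = 3.23

3.23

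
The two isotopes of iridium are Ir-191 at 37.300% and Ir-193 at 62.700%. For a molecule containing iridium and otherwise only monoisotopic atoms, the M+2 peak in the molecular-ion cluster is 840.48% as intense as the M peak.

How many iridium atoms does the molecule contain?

With n Ir atoms, P(M+2)/P(M) = C(n,1)·p^(n−1)q / p^n = n·q/p = n · 0.62700/0.37300.
n = 8.4048 × 0.37300/0.62700 = 5.00 ≈ 5

5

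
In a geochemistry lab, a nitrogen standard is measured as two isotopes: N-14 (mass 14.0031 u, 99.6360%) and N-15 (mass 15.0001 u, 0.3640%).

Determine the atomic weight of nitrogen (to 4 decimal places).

Average mass = Σ (abundance × isotope mass) = 0.996360 × 14.0031 + 0.003640 × 15.0001
= 13.95213 + 0.05460 = 14.00673 u

14.0067 u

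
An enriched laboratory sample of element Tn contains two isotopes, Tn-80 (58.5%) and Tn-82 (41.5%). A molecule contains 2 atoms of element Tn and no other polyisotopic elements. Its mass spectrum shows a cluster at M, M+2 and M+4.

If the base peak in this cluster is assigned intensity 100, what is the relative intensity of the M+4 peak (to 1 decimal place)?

35.5

Binomial terms of (0.585 + 0.415)^2: M 0.3422, M+2 0.4856, M+4 0.1722 → M+2 is the base peak.
P(M+2) = C(2,1) × 0.585^1 × 0.415^1 = 2 × 0.5850 × 0.4150 = 0.485550 (base)
P(M+4) = C(2,2) × 0.585^0 × 0.415^2 = 1 × 1.0000 × 0.172225 = 0.172225
Relative intensity = 0.172225 / 0.485550 × 100 = 35.5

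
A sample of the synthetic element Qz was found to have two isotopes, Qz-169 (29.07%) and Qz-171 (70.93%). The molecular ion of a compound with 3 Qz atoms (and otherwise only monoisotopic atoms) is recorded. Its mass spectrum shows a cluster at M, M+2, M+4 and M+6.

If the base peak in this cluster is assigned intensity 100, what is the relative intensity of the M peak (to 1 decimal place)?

(0.2907 + 0.7093)^3 gives M 0.0246, M+2 0.1798, M+4 0.4388, M+6 0.3569; the largest is M+4.
P(M+4) = C(3,2) × 0.2907^1 × 0.7093^2 = 3 × 0.2907 × 0.50310649 = 0.438759 (base)
P(M) = C(3,0) × 0.2907^3 × 0.7093^0 = 1 × 0.02456604 × 1.0000 = 0.024566
Relative intensity = 0.024566 / 0.438759 × 100 = 5.6

5.6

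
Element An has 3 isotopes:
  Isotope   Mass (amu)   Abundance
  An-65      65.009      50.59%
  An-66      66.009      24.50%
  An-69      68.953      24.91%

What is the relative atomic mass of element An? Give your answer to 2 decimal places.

66.24 amu

Average mass = Σ (abundance × isotope mass) = 0.5059 × 65.009 + 0.2450 × 66.009 + 0.2491 × 68.953
= 32.8881 + 16.1722 + 17.1762 = 66.2365 amu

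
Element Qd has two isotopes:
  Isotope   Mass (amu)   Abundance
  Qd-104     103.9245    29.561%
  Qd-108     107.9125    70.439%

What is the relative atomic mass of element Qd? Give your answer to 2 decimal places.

106.73 amu

Ar = Σ fᵢ·mᵢ = 0.29561 × 103.9245 + 0.70439 × 107.9125
= 30.72112 + 76.01249 = 106.73361 amu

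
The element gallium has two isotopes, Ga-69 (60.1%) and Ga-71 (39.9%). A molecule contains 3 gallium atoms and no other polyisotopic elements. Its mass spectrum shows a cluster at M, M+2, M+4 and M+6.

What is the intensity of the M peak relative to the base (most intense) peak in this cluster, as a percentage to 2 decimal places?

50.21%

Binomial terms of (0.601 + 0.399)^3: M 0.2171, M+2 0.4324, M+4 0.2870, M+6 0.0635 → M+2 is the base peak.
P(M+2) = C(3,1) × 0.601^2 × 0.399^1 = 3 × 0.361201 × 0.3990 = 0.432358 (base)
P(M) = C(3,0) × 0.601^3 × 0.399^0 = 1 × 0.2170818 × 1.0000 = 0.217082
Relative intensity = 0.217082 / 0.432358 × 100 = 50.21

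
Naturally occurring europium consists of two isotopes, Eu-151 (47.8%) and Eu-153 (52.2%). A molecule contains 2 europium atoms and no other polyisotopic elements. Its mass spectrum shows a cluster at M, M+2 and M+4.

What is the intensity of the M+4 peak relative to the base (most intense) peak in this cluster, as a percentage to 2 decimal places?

(0.478 + 0.522)^2 gives M 0.2285, M+2 0.4990, M+4 0.2725; the largest is M+2.
P(M+2) = C(2,1) × 0.478^1 × 0.522^1 = 2 × 0.4780 × 0.5220 = 0.499032 (base)
P(M+4) = C(2,2) × 0.478^0 × 0.522^2 = 1 × 1.0000 × 0.272484 = 0.272484
Relative intensity = 0.272484 / 0.499032 × 100 = 54.60

54.60%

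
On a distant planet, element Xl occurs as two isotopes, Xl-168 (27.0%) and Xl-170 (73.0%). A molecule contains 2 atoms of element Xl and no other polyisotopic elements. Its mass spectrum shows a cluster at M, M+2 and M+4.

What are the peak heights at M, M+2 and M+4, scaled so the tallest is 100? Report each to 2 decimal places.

The 2 Xl atoms are independent, so intensities follow the terms of (0.270 + 0.730)^2.
P(M) = 0.270^2 = 0.072900
P(M+2) = 2 × 0.270^1 × 0.730^1 = 0.394200
P(M+4) = 0.730^2 = 0.532900
The M+4 peak is largest (0.532900); scaling to 100 gives 13.68 : 73.97 : 100.00.

13.68 : 73.97 : 100.00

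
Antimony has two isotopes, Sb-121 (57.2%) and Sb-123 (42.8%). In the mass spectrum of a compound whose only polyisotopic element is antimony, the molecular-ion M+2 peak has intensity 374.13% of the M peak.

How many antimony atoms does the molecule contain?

The M+2/M ratio from n Sb atoms is n · q/p = n · 0.428/0.572.
n = 3.7413 × 0.572/0.428 = 5.00 ≈ 5

5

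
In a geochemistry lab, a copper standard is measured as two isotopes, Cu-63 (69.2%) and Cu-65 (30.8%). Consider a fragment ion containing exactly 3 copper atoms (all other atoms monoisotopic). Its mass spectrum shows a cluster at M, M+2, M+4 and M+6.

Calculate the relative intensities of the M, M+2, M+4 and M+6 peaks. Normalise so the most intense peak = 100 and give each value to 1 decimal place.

Expanding (0.692 + 0.308)^3:
P(M) = 0.692^3 = 0.331374
P(M+2) = 3 × 0.692^2 × 0.308^1 = 0.442470
P(M+4) = 3 × 0.692^1 × 0.308^2 = 0.196938
P(M+6) = 0.308^3 = 0.029218
The M+2 peak is largest (0.442470); scaling to 100 gives 74.9 : 100.0 : 44.5 : 6.6.

74.9 : 100.0 : 44.5 : 6.6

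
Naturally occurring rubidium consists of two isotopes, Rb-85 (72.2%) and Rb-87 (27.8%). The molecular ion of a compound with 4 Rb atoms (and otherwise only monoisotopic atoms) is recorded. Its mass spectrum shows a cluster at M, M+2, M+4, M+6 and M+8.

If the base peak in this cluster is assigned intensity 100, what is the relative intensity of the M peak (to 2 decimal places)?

(0.722 + 0.278)^4 gives M 0.2717, M+2 0.4185, M+4 0.2417, M+6 0.0620, M+8 0.0060; the largest is M+2.
P(M+2) = C(4,1) × 0.722^3 × 0.278^1 = 4 × 0.37636705 × 0.2780 = 0.418520 (base)
P(M) = C(4,0) × 0.722^4 × 0.278^0 = 1 × 0.27173701 × 1.0000 = 0.271737
Relative intensity = 0.271737 / 0.418520 × 100 = 64.93

64.93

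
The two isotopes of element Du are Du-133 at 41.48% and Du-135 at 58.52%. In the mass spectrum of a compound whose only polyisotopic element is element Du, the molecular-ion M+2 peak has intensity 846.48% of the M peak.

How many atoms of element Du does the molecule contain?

For n independent Du atoms, I(M+2)/I(M) = n · (abundance Du-135) / (abundance Du-133) = n · 0.5852/0.4148.
n = 8.4648 × 0.4148/0.5852 = 6.00 ≈ 6

6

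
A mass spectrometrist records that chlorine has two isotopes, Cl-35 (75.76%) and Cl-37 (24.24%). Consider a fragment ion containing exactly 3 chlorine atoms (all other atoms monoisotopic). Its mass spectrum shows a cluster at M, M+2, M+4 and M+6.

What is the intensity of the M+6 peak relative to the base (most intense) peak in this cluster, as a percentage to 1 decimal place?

3.3%

Term probabilities: M 0.4348, M+2 0.4174, M+4 0.1335, M+6 0.0142. Base peak = M.
P(M) = C(3,0) × 0.7576^3 × 0.2424^0 = 1 × 0.4348304 × 1.0000 = 0.434830 (base)
P(M+6) = C(3,3) × 0.7576^0 × 0.2424^3 = 1 × 1.0000 × 0.01424288 = 0.014243
Relative intensity = 0.014243 / 0.434830 × 100 = 3.3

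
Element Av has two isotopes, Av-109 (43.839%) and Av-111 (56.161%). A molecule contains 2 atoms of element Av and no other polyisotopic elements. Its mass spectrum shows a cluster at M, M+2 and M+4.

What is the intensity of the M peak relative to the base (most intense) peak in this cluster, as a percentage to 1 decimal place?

Term probabilities: M 0.1922, M+2 0.4924, M+4 0.3154. Base peak = M+2.
P(M+2) = C(2,1) × 0.43839^1 × 0.56161^1 = 2 × 0.43839 × 0.56161 = 0.492408 (base)
P(M) = C(2,0) × 0.43839^2 × 0.56161^0 = 1 × 0.19218579 × 1.0000 = 0.192186
Relative intensity = 0.192186 / 0.492408 × 100 = 39.0

39.0%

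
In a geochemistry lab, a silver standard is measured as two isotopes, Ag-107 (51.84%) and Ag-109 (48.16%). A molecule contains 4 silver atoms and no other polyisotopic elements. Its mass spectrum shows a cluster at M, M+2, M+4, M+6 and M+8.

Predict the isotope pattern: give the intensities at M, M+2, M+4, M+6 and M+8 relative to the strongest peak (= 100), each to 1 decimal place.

19.3 : 71.8 : 100.0 : 61.9 : 14.4

Each Ag atom is independently Ag-107 (p = 0.5184) or Ag-109 (q = 0.4816); the cluster is the binomial expansion (p + q)^4.
P(M) = 0.5184^4 = 0.072220
P(M+2) = 4 × 0.5184^3 × 0.4816^1 = 0.268375
P(M+4) = 6 × 0.5184^2 × 0.4816^2 = 0.373985
P(M+6) = 4 × 0.5184^1 × 0.4816^3 = 0.231624
P(M+8) = 0.4816^4 = 0.053795
The M+4 peak is largest (0.373985); scaling to 100 gives 19.3 : 71.8 : 100.0 : 61.9 : 14.4.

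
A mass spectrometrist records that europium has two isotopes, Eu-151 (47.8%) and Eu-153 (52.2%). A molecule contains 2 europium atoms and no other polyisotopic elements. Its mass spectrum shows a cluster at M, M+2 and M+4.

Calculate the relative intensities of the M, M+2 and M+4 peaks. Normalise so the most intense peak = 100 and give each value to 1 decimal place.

45.8 : 100.0 : 54.6

Expanding (0.478 + 0.522)^2:
P(M) = 0.478^2 = 0.228484
P(M+2) = 2 × 0.478^1 × 0.522^1 = 0.499032
P(M+4) = 0.522^2 = 0.272484
The M+2 peak is largest (0.499032); scaling to 100 gives 45.8 : 100.0 : 54.6.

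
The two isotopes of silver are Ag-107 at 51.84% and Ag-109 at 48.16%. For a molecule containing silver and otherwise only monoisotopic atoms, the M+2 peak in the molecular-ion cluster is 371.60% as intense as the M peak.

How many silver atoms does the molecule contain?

4

For n independent Ag atoms, I(M+2)/I(M) = n · (abundance Ag-109) / (abundance Ag-107) = n · 0.4816/0.5184.
n = 3.7160 × 0.5184/0.4816 = 4.00 ≈ 4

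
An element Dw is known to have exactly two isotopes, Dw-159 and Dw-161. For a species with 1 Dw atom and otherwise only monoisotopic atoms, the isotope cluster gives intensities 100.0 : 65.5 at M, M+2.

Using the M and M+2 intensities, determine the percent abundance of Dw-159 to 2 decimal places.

60.42%

If p is the fraction of Dw that is Dw-159, then I(M+2)/I(M) = [C(1,1)·p^0·(1−p)] / p^1 = 1·(1−p)/p = 65.5/100.0 = 0.6550
(1−p)/p = 0.6550/1 = 0.6550  ⇒  p = 1/(1 + 0.6550) = 0.6042
Dw-159: 60.42%, Dw-161: 39.58%.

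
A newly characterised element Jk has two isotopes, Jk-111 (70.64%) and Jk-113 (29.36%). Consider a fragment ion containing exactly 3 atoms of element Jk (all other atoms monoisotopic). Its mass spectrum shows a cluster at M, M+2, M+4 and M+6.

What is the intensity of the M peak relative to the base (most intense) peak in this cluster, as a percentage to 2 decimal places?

80.20%

Binomial terms of (0.7064 + 0.2936)^3: M 0.3525, M+2 0.4395, M+4 0.1827, M+6 0.0253 → M+2 is the base peak.
P(M+2) = C(3,1) × 0.7064^2 × 0.2936^1 = 3 × 0.49900096 × 0.2936 = 0.439520 (base)
P(M) = C(3,0) × 0.7064^3 × 0.2936^0 = 1 × 0.35249428 × 1.0000 = 0.352494
Relative intensity = 0.352494 / 0.439520 × 100 = 80.20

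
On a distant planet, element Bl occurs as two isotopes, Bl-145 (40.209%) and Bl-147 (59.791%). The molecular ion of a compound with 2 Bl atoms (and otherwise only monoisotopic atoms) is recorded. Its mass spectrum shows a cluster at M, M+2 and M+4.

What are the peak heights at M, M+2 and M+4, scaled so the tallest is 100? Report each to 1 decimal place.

33.6 : 100.0 : 74.4

The 2 Bl atoms are independent, so intensities follow the terms of (0.40209 + 0.59791)^2.
P(M) = 0.40209^2 = 0.161676
P(M+2) = 2 × 0.40209^1 × 0.59791^1 = 0.480827
P(M+4) = 0.59791^2 = 0.357496
The M+2 peak is largest (0.480827); scaling to 100 gives 33.6 : 100.0 : 74.4.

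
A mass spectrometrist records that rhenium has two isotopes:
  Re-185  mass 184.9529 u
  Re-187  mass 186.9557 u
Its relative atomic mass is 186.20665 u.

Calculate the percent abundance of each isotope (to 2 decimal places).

Let x be the fractional abundance of Re-185; then Re-187 has abundance 1 − x.
184.9529·x + 186.9557·(1 − x) = 186.20665
(184.9529 − 186.9557)·x = 186.20665 − 186.9557
x = -0.74905 / -2.0028 = 0.37400 → 37.40% Re-185, 62.60% Re-187.

Re-185: 37.40%, Re-187: 62.60%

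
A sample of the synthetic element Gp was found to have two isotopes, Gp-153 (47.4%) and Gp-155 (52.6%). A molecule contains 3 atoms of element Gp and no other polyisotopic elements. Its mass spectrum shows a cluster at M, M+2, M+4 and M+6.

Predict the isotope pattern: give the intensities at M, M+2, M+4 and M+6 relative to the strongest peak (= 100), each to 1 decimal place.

27.1 : 90.1 : 100.0 : 37.0

Expanding (0.474 + 0.526)^3:
P(M) = 0.474^3 = 0.106496
P(M+2) = 3 × 0.474^2 × 0.526^1 = 0.354539
P(M+4) = 3 × 0.474^1 × 0.526^2 = 0.393433
P(M+6) = 0.526^3 = 0.145532
The M+4 peak is largest (0.393433); scaling to 100 gives 27.1 : 90.1 : 100.0 : 37.0.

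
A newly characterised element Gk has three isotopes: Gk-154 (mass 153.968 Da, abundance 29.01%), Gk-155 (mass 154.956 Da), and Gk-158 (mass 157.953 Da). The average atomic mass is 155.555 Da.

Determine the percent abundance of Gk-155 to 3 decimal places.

The remaining 70.99% is split between Gk-155 (fraction x) and Gk-158 (fraction 0.7099 − x).
Substituting: 154.956x + 157.953(0.7099 − x) = 110.8888832
(154.956 − 157.953)x = -1.2419515  ⇒  x = 0.41440, y = 0.29550
Gk-155: 41.440%, Gk-158: 29.550%.

41.440%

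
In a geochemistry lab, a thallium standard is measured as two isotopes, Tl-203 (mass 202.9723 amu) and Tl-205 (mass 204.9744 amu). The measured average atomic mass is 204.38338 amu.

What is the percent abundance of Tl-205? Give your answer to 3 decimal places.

70.480%

With x = fraction of Tl-203 (so Tl-205 is 1 − x):
202.9723·x + 204.9744·(1 − x) = 204.38338
(202.9723 − 204.9744)·x = 204.38338 − 204.9744
x = -0.59102 / -2.0021 = 0.29520 → 29.520% Tl-203, 70.480% Tl-205.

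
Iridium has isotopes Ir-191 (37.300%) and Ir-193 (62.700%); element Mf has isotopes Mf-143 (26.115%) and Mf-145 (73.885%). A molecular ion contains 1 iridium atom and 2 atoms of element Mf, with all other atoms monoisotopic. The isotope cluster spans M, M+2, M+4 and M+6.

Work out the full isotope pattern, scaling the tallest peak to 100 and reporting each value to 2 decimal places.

Iridium pattern (n=1): 0.3730 : 0.6270
Element Mf pattern (n=2): 0.06819932 : 0.38590136 : 0.54589932
Convolve the two distributions (both contribute in 2-u steps):
  M: 0.3730×0.06819932 = 0.025438
  M+2: 0.3730×0.38590136 + 0.6270×0.06819932 = 0.186702
  M+4: 0.3730×0.54589932 + 0.6270×0.38590136 = 0.445581
  M+6: 0.6270×0.54589932 = 0.342279
Scale to base peak (0.445581) = 100: 5.71 : 41.90 : 100.00 : 76.82

5.71 : 41.90 : 100.00 : 76.82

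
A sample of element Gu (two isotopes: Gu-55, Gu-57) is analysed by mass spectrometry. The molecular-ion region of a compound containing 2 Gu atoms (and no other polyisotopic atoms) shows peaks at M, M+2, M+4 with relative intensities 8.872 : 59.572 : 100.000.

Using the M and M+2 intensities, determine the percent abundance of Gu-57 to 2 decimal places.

Let p = fractional abundance of Gu-55. I(M+2)/I(M) = [C(2,1)·p^1·(1−p)] / p^2 = 2·(1−p)/p = 59.572/8.872 = 6.7146
(1−p)/p = 6.7146/2 = 3.3573  ⇒  p = 1/(1 + 3.3573) = 0.2295
Gu-55: 22.95%, Gu-57: 77.05%.

77.05%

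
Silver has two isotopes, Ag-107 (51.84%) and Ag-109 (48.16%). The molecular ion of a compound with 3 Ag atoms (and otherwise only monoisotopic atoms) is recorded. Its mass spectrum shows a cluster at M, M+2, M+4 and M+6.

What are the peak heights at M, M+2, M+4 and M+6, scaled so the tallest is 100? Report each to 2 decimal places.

35.88 : 100.00 : 92.90 : 28.77

Each Ag atom is independently Ag-107 (p = 0.5184) or Ag-109 (q = 0.4816); the cluster is the binomial expansion (p + q)^3.
P(M) = 0.5184^3 = 0.139314
P(M+2) = 3 × 0.5184^2 × 0.4816^1 = 0.388273
P(M+4) = 3 × 0.5184^1 × 0.4816^2 = 0.360711
P(M+6) = 0.4816^3 = 0.111702
The M+2 peak is largest (0.388273); scaling to 100 gives 35.88 : 100.00 : 92.90 : 28.77.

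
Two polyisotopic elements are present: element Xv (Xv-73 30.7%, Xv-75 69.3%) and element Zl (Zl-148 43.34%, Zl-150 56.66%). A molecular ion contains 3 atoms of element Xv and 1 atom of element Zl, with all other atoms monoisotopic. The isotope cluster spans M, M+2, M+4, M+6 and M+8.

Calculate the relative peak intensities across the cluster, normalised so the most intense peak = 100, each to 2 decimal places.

Element Xv pattern (n=3): 0.02893444 : 0.19594367 : 0.44230933 : 0.33281256
Element Zl pattern (n=1): 0.4334 : 0.5666
Convolve the two distributions (both contribute in 2-u steps):
  M: 0.02893444×0.4334 = 0.012540
  M+2: 0.02893444×0.5666 + 0.19594367×0.4334 = 0.101316
  M+4: 0.19594367×0.5666 + 0.44230933×0.4334 = 0.302719
  M+6: 0.44230933×0.5666 + 0.33281256×0.4334 = 0.394853
  M+8: 0.33281256×0.5666 = 0.188572
Scale to base peak (0.394853) = 100: 3.18 : 25.66 : 76.67 : 100.00 : 47.76

3.18 : 25.66 : 76.67 : 100.00 : 47.76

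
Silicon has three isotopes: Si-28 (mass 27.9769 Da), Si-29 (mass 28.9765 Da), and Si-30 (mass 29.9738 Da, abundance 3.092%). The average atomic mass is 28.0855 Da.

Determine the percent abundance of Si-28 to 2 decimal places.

Let x and y be the fractions of Si-28 and Si-29. Then x + y = 1 − 0.03092 = 0.96908 and 27.9769x + 28.9765y = 28.0855 − 0.03092×29.9738 = 27.158710104.
Substituting: 27.9769x + 28.9765(0.96908 − x) = 27.158710104
(27.9769 − 28.9765)x = -0.921836516  ⇒  x = 0.92221, y = 0.04687
Si-28: 92.22%, Si-29: 4.69%.

92.22%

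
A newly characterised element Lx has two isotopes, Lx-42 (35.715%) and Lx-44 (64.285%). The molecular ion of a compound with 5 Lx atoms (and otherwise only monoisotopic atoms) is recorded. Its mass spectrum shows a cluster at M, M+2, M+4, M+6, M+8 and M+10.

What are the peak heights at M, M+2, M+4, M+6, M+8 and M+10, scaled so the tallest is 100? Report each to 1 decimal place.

1.7 : 15.4 : 55.6 : 100.0 : 90.0 : 32.4

The 5 Lx atoms are independent, so intensities follow the terms of (0.35715 + 0.64285)^5.
P(M) = 0.35715^5 = 0.005811
P(M+2) = 5 × 0.35715^4 × 0.64285^1 = 0.052298
P(M+4) = 10 × 0.35715^3 × 0.64285^2 = 0.188266
P(M+6) = 10 × 0.35715^2 × 0.64285^3 = 0.338868
P(M+8) = 5 × 0.35715^1 × 0.64285^4 = 0.304971
P(M+10) = 0.64285^5 = 0.109786
The M+6 peak is largest (0.338868); scaling to 100 gives 1.7 : 15.4 : 55.6 : 100.0 : 90.0 : 32.4.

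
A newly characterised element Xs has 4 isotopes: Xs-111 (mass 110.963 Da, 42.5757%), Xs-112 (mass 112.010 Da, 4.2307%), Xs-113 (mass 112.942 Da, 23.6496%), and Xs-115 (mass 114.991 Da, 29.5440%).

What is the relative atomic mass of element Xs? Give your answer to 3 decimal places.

112.665 Da

Weight each isotope mass by its fractional abundance: 0.425757 × 110.963 + 0.042307 × 112.010 + 0.236496 × 112.942 + 0.295440 × 114.991
= 47.2433 + 4.7388 + 26.7103 + 33.9729 = 112.6653 Da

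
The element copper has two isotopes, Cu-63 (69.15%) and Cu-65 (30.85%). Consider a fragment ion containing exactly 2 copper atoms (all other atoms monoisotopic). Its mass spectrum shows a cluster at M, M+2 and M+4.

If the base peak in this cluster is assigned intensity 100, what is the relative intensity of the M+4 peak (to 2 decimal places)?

19.90

(0.6915 + 0.3085)^2 gives M 0.4782, M+2 0.4267, M+4 0.0952; the largest is M.
P(M) = C(2,0) × 0.6915^2 × 0.3085^0 = 1 × 0.47817225 × 1.0000 = 0.478172 (base)
P(M+4) = C(2,2) × 0.6915^0 × 0.3085^2 = 1 × 1.0000 × 0.09517225 = 0.095172
Relative intensity = 0.095172 / 0.478172 × 100 = 19.90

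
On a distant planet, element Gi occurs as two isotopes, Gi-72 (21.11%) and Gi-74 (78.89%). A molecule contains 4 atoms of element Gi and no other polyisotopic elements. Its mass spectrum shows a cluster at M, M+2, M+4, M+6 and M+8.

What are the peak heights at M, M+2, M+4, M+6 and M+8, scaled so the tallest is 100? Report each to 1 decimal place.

Expanding (0.2111 + 0.7889)^4:
P(M) = 0.2111^4 = 0.001986
P(M+2) = 4 × 0.2111^3 × 0.7889^1 = 0.029686
P(M+4) = 6 × 0.2111^2 × 0.7889^2 = 0.166407
P(M+6) = 4 × 0.2111^1 × 0.7889^3 = 0.414585
P(M+8) = 0.7889^4 = 0.387336
The M+6 peak is largest (0.414585); scaling to 100 gives 0.5 : 7.2 : 40.1 : 100.0 : 93.4.

0.5 : 7.2 : 40.1 : 100.0 : 93.4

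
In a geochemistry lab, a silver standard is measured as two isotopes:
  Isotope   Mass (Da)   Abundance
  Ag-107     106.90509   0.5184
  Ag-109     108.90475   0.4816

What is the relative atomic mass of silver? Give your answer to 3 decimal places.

Average mass = Σ (abundance × isotope mass) = 0.5184 × 106.90509 + 0.4816 × 108.90475
= 55.419599 + 52.448528 = 107.868127 Da

107.868 Da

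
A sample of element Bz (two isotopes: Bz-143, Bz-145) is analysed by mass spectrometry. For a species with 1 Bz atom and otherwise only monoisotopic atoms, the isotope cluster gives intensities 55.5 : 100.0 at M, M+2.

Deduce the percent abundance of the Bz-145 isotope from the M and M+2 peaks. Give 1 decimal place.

64.3%

Write p for the Bz-143 fraction. I(M+2)/I(M) = [C(1,1)·p^0·(1−p)] / p^1 = 1·(1−p)/p = 100.0/55.5 = 1.8018
(1−p)/p = 1.8018/1 = 1.8018  ⇒  p = 1/(1 + 1.8018) = 0.3569
Bz-143: 35.7%, Bz-145: 64.3%.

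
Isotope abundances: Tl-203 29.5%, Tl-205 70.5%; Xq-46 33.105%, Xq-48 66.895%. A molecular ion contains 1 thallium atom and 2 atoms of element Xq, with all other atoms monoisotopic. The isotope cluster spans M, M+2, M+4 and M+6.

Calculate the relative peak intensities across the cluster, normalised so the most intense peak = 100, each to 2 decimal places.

7.28 : 46.80 : 100.00 : 71.01

Thallium pattern (n=1): 0.2950 : 0.7050
Element Xq pattern (n=2): 0.1095941 : 0.44291179 : 0.4474941
Convolve the two distributions (both contribute in 2-u steps):
  M: 0.2950×0.1095941 = 0.032330
  M+2: 0.2950×0.44291179 + 0.7050×0.1095941 = 0.207923
  M+4: 0.2950×0.4474941 + 0.7050×0.44291179 = 0.444264
  M+6: 0.7050×0.4474941 = 0.315483
Scale to base peak (0.444264) = 100: 7.28 : 46.80 : 100.00 : 71.01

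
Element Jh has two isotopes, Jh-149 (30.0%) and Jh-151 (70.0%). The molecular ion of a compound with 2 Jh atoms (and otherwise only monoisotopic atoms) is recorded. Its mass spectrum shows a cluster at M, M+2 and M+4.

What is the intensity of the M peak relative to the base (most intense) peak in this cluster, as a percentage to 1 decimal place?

Binomial terms of (0.300 + 0.700)^2: M 0.0900, M+2 0.4200, M+4 0.4900 → M+4 is the base peak.
P(M+4) = C(2,2) × 0.300^0 × 0.700^2 = 1 × 1.0000 × 0.4900 = 0.490000 (base)
P(M) = C(2,0) × 0.300^2 × 0.700^0 = 1 × 0.0900 × 1.0000 = 0.090000
Relative intensity = 0.090000 / 0.490000 × 100 = 18.4

18.4%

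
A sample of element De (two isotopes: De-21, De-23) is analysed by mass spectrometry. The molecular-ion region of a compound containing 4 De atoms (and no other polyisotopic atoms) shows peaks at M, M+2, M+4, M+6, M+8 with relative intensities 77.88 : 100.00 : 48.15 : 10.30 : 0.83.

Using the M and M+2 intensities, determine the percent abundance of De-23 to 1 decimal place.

Let p = fractional abundance of De-21. I(M+2)/I(M) = [C(4,1)·p^3·(1−p)] / p^4 = 4·(1−p)/p = 100.00/77.88 = 1.2840
(1−p)/p = 1.2840/4 = 0.3210  ⇒  p = 1/(1 + 0.3210) = 0.7570
De-21: 75.7%, De-23: 24.3%.

24.3%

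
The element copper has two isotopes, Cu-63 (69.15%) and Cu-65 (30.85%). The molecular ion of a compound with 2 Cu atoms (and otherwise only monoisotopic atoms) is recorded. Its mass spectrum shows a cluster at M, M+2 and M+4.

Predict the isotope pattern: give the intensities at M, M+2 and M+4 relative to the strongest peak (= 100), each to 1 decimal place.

100.0 : 89.2 : 19.9

Expanding (0.6915 + 0.3085)^2:
P(M) = 0.6915^2 = 0.478172
P(M+2) = 2 × 0.6915^1 × 0.3085^1 = 0.426656
P(M+4) = 0.3085^2 = 0.095172
The M peak is largest (0.478172); scaling to 100 gives 100.0 : 89.2 : 19.9.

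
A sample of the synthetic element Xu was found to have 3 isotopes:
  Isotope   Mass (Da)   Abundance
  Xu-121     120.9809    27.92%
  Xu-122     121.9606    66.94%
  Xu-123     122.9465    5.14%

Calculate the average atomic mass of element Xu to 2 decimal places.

121.74 Da

The abundance-weighted mean is 0.2792 × 120.9809 + 0.6694 × 121.9606 + 0.0514 × 122.9465
= 33.77787 + 81.64043 + 6.31945 = 121.73775 Da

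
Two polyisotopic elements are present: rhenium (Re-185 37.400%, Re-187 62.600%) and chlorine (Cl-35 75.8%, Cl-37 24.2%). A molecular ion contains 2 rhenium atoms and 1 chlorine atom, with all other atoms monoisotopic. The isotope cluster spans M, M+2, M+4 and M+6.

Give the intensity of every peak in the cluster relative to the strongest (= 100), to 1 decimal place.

25.8 : 94.7 : 100.0 : 23.1

Rhenium pattern (n=2): 0.139876 : 0.468248 : 0.391876
Chlorine pattern (n=1): 0.7580 : 0.2420
Convolve the two distributions (both contribute in 2-u steps):
  M: 0.139876×0.7580 = 0.106026
  M+2: 0.139876×0.2420 + 0.468248×0.7580 = 0.388782
  M+4: 0.468248×0.2420 + 0.391876×0.7580 = 0.410358
  M+6: 0.391876×0.2420 = 0.094834
Scale to base peak (0.410358) = 100: 25.8 : 94.7 : 100.0 : 23.1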